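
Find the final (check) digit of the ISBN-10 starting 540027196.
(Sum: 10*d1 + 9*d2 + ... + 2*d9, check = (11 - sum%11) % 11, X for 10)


Weighted sum: 176
176 mod 11 = 0

Check digit: 0


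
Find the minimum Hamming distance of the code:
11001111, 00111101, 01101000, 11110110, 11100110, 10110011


Comparing all pairs, minimum distance: 1
Can detect 0 errors, correct 0 errors

1


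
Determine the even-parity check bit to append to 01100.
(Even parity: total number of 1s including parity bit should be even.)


Number of 1s in data: 2
Parity bit: 0

0


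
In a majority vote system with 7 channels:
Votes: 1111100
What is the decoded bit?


Ones: 5 out of 7
Threshold: 4

1 (5/7 voted 1)


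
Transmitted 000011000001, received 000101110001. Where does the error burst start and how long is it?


XOR: 000110110000

Burst at position 3, length 5


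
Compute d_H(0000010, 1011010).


XOR: 1011000
Count of 1s: 3

3


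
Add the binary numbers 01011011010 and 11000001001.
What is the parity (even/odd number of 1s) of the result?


01011011010 = 730
11000001001 = 1545
Sum = 2275 = 100011100011
1s count = 6

even parity (6 ones in 100011100011)


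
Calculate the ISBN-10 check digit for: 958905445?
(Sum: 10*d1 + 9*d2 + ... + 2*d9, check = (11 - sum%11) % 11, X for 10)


Weighted sum: 325
325 mod 11 = 6

Check digit: 5


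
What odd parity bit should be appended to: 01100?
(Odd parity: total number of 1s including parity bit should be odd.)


Number of 1s in data: 2
Parity bit: 1

1


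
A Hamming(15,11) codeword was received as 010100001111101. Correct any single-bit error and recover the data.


Syndrome = 0: no error detected

Data: 00001111101 (no errors)


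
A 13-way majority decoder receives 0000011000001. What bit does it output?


Ones: 3 out of 13
Threshold: 7

0 (3/13 voted 1)


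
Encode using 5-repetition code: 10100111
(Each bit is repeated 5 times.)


Each bit -> 5 copies

1111100000111110000000000111111111111111


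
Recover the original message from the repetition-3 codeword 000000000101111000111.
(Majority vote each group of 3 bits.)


Groups: 000, 000, 000, 101, 111, 000, 111
Majority votes: 0001101

0001101


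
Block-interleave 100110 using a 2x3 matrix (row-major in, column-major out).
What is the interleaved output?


Matrix:
  100
  110
Read columns: 110100

110100


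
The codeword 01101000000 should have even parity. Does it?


Number of 1s: 3

No, parity error (3 ones)


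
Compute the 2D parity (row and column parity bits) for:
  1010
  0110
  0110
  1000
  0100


Row parities: 00011
Column parities: 0110

Row P: 00011, Col P: 0110, Corner: 0


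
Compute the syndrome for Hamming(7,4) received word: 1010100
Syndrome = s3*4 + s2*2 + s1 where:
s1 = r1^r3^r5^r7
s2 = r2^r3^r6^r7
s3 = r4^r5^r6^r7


s1=1, s2=1, s3=1

Syndrome = 7 (error at position 7)


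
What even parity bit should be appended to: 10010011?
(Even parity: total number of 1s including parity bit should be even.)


Number of 1s in data: 4
Parity bit: 0

0


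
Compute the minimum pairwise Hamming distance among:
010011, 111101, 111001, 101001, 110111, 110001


Comparing all pairs, minimum distance: 1
Can detect 0 errors, correct 0 errors

1


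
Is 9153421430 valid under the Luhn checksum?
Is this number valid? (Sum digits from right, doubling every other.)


Luhn sum = 36
36 mod 10 = 6

Invalid (Luhn sum mod 10 = 6)


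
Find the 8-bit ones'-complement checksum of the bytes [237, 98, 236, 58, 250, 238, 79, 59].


Sum = 1255 mod 256 = 231
Complement = 24

24


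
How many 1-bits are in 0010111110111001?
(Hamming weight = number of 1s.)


Counting 1s in 0010111110111001

10


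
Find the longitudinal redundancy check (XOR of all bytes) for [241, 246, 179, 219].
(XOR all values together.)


XOR chain: 241 ^ 246 ^ 179 ^ 219 = 111

111


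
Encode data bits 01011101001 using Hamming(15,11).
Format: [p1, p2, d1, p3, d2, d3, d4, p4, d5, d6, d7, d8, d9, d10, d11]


Parity bits: p1=0, p2=1, p3=0, p4=0

010010101101001


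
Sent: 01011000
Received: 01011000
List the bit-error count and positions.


XOR: 00000000

0 errors (received matches sent)


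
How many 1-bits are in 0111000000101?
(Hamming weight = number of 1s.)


Counting 1s in 0111000000101

5


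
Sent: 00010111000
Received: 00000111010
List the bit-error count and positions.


XOR: 00010000010

2 error(s) at position(s): 3, 9


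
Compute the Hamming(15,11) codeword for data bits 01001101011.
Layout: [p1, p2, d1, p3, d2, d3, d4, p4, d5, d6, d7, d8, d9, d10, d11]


Parity bits: p1=1, p2=1, p3=0, p4=1

110010011101011


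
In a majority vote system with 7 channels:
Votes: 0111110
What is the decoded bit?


Ones: 5 out of 7
Threshold: 4

1 (5/7 voted 1)


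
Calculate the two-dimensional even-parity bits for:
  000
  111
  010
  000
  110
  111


Row parities: 011001
Column parities: 100

Row P: 011001, Col P: 100, Corner: 1


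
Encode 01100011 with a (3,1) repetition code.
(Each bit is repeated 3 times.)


Each bit -> 3 copies

000111111000000000111111


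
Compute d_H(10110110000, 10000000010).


XOR: 00110110010
Count of 1s: 5

5


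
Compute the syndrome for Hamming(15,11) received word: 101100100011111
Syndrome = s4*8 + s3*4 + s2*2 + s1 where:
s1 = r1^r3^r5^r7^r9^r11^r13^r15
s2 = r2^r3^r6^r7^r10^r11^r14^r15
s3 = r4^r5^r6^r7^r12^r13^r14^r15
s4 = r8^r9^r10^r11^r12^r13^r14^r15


s1=0, s2=1, s3=0, s4=1

Syndrome = 10 (error at position 10)


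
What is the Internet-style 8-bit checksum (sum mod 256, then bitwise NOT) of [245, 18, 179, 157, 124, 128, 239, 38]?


Sum = 1128 mod 256 = 104
Complement = 151

151


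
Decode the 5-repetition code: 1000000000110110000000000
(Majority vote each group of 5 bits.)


Groups: 10000, 00000, 11011, 00000, 00000
Majority votes: 00100

00100


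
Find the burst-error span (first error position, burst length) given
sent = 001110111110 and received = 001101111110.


XOR: 000011000000

Burst at position 4, length 2


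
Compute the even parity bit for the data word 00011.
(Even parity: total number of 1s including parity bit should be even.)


Number of 1s in data: 2
Parity bit: 0

0


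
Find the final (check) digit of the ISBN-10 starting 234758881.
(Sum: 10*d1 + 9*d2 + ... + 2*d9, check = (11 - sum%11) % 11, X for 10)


Weighted sum: 256
256 mod 11 = 3

Check digit: 8


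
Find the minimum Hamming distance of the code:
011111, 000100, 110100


Comparing all pairs, minimum distance: 2
Can detect 1 errors, correct 0 errors

2


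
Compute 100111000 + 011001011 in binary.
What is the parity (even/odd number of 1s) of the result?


100111000 = 312
011001011 = 203
Sum = 515 = 1000000011
1s count = 3

odd parity (3 ones in 1000000011)


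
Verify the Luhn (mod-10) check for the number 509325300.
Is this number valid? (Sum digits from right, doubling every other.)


Luhn sum = 26
26 mod 10 = 6

Invalid (Luhn sum mod 10 = 6)


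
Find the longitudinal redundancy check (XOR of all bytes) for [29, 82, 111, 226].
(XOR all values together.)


XOR chain: 29 ^ 82 ^ 111 ^ 226 = 194

194


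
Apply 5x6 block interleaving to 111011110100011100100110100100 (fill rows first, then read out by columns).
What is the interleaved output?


Matrix:
  111011
  110100
  011100
  100110
  100100
Read columns: 110111110010100011111001010000

110111110010100011111001010000


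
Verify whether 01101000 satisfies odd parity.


Number of 1s: 3

Yes, parity is correct (3 ones)


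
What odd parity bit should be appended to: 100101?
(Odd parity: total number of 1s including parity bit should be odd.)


Number of 1s in data: 3
Parity bit: 0

0


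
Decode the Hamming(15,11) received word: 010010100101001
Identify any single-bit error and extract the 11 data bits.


Syndrome = 9: error at position 9

Data: 01011101001 (corrected bit 9)


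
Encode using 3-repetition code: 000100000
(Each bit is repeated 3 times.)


Each bit -> 3 copies

000000000111000000000000000


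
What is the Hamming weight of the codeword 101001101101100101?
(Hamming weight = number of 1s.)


Counting 1s in 101001101101100101

10


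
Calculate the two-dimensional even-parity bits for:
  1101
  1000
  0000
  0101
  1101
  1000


Row parities: 110011
Column parities: 0101

Row P: 110011, Col P: 0101, Corner: 0


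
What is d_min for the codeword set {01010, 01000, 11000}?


Comparing all pairs, minimum distance: 1
Can detect 0 errors, correct 0 errors

1


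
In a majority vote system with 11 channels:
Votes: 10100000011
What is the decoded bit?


Ones: 4 out of 11
Threshold: 6

0 (4/11 voted 1)


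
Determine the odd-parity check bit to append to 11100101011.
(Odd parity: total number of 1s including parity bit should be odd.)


Number of 1s in data: 7
Parity bit: 0

0


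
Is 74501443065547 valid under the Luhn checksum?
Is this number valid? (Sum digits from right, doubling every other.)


Luhn sum = 54
54 mod 10 = 4

Invalid (Luhn sum mod 10 = 4)


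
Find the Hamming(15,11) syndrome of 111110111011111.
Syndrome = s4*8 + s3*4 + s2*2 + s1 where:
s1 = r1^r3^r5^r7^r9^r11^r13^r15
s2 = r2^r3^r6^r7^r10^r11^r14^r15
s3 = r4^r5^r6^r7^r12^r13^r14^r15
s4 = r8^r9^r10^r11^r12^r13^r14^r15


s1=0, s2=0, s3=1, s4=1

Syndrome = 12 (error at position 12)


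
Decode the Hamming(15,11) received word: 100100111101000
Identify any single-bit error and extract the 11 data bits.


Syndrome = 5: error at position 5

Data: 01011101000 (corrected bit 5)


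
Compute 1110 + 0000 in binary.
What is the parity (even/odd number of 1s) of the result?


1110 = 14
0000 = 0
Sum = 14 = 1110
1s count = 3

odd parity (3 ones in 1110)


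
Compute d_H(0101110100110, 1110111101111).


XOR: 1011001001001
Count of 1s: 6

6


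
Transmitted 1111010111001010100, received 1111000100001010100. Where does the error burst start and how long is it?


XOR: 0000010011000000000

Burst at position 5, length 5


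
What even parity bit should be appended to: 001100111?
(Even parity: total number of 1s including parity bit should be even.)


Number of 1s in data: 5
Parity bit: 1

1


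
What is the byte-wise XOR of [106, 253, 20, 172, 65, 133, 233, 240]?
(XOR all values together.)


XOR chain: 106 ^ 253 ^ 20 ^ 172 ^ 65 ^ 133 ^ 233 ^ 240 = 242

242


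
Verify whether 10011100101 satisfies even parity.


Number of 1s: 6

Yes, parity is correct (6 ones)


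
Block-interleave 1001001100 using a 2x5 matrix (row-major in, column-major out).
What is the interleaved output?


Matrix:
  10010
  01100
Read columns: 1001011000

1001011000


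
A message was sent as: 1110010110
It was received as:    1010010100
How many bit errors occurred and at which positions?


XOR: 0100000010

2 error(s) at position(s): 1, 8


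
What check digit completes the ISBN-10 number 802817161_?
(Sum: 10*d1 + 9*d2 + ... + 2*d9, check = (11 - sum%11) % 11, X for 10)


Weighted sum: 217
217 mod 11 = 8

Check digit: 3


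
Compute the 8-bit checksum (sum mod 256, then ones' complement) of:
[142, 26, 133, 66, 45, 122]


Sum = 534 mod 256 = 22
Complement = 233

233


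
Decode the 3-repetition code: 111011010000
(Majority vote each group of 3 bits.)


Groups: 111, 011, 010, 000
Majority votes: 1100

1100


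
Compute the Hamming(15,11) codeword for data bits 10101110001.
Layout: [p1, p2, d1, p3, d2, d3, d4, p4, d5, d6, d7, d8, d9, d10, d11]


Parity bits: p1=0, p2=1, p3=0, p4=0

011001001110001


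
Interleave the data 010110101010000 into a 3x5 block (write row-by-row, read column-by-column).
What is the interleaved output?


Matrix:
  01011
  01010
  10000
Read columns: 001110000110100

001110000110100


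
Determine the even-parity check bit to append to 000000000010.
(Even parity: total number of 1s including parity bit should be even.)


Number of 1s in data: 1
Parity bit: 1

1


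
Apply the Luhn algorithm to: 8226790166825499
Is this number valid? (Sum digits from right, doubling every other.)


Luhn sum = 75
75 mod 10 = 5

Invalid (Luhn sum mod 10 = 5)


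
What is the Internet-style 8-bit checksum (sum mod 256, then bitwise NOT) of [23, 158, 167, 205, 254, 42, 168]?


Sum = 1017 mod 256 = 249
Complement = 6

6


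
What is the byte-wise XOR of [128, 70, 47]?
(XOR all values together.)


XOR chain: 128 ^ 70 ^ 47 = 233

233


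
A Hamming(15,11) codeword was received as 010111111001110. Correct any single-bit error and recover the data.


Syndrome = 12: error at position 12

Data: 01111000110 (corrected bit 12)


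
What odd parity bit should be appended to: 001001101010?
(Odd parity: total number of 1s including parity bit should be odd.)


Number of 1s in data: 5
Parity bit: 0

0


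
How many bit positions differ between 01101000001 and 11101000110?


XOR: 10000000111
Count of 1s: 4

4


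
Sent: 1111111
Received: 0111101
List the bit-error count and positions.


XOR: 1000010

2 error(s) at position(s): 0, 5


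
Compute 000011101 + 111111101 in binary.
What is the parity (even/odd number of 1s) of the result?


000011101 = 29
111111101 = 509
Sum = 538 = 1000011010
1s count = 4

even parity (4 ones in 1000011010)


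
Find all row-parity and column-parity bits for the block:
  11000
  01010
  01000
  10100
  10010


Row parities: 00100
Column parities: 11100

Row P: 00100, Col P: 11100, Corner: 1


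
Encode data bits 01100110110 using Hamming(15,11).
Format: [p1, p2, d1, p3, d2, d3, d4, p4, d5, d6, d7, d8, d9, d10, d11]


Parity bits: p1=1, p2=0, p3=0, p4=0

100011000110110


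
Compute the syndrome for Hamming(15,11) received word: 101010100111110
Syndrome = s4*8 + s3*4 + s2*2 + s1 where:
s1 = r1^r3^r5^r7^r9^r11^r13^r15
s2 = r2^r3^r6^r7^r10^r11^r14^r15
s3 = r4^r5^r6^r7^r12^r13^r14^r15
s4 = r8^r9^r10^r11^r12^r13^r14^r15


s1=0, s2=1, s3=1, s4=1

Syndrome = 14 (error at position 14)


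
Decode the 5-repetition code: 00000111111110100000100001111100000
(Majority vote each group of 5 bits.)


Groups: 00000, 11111, 11101, 00000, 10000, 11111, 00000
Majority votes: 0110010

0110010


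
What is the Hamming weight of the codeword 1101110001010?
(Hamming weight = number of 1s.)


Counting 1s in 1101110001010

7


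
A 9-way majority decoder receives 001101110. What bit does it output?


Ones: 5 out of 9
Threshold: 5

1 (5/9 voted 1)


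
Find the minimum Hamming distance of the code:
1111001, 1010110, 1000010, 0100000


Comparing all pairs, minimum distance: 2
Can detect 1 errors, correct 0 errors

2


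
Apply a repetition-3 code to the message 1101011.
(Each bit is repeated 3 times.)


Each bit -> 3 copies

111111000111000111111


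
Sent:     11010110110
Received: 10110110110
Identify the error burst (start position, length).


XOR: 01100000000

Burst at position 1, length 2


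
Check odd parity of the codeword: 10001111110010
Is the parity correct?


Number of 1s: 8

No, parity error (8 ones)


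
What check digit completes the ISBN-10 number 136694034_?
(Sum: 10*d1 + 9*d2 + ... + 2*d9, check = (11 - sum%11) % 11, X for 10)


Weighted sum: 218
218 mod 11 = 9

Check digit: 2


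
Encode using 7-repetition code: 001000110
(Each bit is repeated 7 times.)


Each bit -> 7 copies

000000000000001111111000000000000000000000111111111111110000000


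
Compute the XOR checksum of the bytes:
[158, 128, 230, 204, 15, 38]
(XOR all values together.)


XOR chain: 158 ^ 128 ^ 230 ^ 204 ^ 15 ^ 38 = 29

29


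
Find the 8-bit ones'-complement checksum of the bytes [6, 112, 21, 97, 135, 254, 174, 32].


Sum = 831 mod 256 = 63
Complement = 192

192


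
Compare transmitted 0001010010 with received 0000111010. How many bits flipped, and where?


XOR: 0001101000

3 error(s) at position(s): 3, 4, 6


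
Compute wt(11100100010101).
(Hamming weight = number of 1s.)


Counting 1s in 11100100010101

7


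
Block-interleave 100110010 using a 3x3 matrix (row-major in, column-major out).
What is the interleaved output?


Matrix:
  100
  110
  010
Read columns: 110011000

110011000


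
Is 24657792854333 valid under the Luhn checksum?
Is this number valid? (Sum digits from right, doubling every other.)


Luhn sum = 71
71 mod 10 = 1

Invalid (Luhn sum mod 10 = 1)


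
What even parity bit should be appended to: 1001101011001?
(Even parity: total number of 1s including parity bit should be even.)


Number of 1s in data: 7
Parity bit: 1

1


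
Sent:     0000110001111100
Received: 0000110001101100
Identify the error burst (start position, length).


XOR: 0000000000010000

Burst at position 11, length 1


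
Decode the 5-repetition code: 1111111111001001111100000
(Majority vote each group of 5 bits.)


Groups: 11111, 11111, 00100, 11111, 00000
Majority votes: 11010

11010


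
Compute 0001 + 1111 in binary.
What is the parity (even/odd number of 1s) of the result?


0001 = 1
1111 = 15
Sum = 16 = 10000
1s count = 1

odd parity (1 ones in 10000)


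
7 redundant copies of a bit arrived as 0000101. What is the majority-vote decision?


Ones: 2 out of 7
Threshold: 4

0 (2/7 voted 1)


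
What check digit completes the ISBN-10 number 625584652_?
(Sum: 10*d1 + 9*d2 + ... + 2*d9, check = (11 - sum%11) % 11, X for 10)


Weighted sum: 264
264 mod 11 = 0

Check digit: 0


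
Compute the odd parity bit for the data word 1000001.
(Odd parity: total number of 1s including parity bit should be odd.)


Number of 1s in data: 2
Parity bit: 1

1


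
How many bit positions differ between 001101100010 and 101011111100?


XOR: 100110011110
Count of 1s: 7

7


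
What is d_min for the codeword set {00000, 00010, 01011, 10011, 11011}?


Comparing all pairs, minimum distance: 1
Can detect 0 errors, correct 0 errors

1


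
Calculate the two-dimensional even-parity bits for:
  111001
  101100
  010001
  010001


Row parities: 0100
Column parities: 010101

Row P: 0100, Col P: 010101, Corner: 1


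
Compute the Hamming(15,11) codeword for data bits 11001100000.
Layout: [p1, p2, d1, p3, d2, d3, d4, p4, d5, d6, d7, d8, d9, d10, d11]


Parity bits: p1=1, p2=0, p3=1, p4=0

101110001100000


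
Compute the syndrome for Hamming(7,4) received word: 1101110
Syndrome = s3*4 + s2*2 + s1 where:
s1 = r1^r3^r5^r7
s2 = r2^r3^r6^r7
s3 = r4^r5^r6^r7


s1=0, s2=0, s3=1

Syndrome = 4 (error at position 4)


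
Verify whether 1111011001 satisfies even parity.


Number of 1s: 7

No, parity error (7 ones)


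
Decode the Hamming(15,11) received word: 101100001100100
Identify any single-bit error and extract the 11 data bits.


Syndrome = 8: error at position 8

Data: 10001100100 (corrected bit 8)


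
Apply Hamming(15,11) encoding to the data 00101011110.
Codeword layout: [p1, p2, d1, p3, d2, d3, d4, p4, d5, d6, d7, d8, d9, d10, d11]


Parity bits: p1=1, p2=1, p3=0, p4=1

110001011011110


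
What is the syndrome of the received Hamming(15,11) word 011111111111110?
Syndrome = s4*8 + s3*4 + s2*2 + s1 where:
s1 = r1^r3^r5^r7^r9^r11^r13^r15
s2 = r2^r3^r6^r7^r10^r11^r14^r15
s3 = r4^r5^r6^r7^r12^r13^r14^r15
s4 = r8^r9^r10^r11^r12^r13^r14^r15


s1=0, s2=1, s3=1, s4=1

Syndrome = 14 (error at position 14)


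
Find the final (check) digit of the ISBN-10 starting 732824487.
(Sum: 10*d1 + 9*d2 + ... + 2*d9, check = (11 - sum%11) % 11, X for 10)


Weighted sum: 255
255 mod 11 = 2

Check digit: 9


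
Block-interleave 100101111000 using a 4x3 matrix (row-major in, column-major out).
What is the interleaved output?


Matrix:
  100
  101
  111
  000
Read columns: 111000100110

111000100110


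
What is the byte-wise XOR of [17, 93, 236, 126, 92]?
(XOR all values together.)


XOR chain: 17 ^ 93 ^ 236 ^ 126 ^ 92 = 130

130


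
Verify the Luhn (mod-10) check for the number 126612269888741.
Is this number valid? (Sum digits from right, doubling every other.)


Luhn sum = 71
71 mod 10 = 1

Invalid (Luhn sum mod 10 = 1)


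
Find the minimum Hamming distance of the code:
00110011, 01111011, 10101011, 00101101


Comparing all pairs, minimum distance: 2
Can detect 1 errors, correct 0 errors

2


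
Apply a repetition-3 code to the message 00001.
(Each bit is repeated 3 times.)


Each bit -> 3 copies

000000000000111


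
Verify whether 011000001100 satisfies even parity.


Number of 1s: 4

Yes, parity is correct (4 ones)


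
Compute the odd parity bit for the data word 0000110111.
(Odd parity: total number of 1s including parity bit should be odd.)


Number of 1s in data: 5
Parity bit: 0

0


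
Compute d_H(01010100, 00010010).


XOR: 01000110
Count of 1s: 3

3


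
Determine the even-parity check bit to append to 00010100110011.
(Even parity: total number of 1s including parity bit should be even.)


Number of 1s in data: 6
Parity bit: 0

0


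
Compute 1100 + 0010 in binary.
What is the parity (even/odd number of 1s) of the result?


1100 = 12
0010 = 2
Sum = 14 = 1110
1s count = 3

odd parity (3 ones in 1110)


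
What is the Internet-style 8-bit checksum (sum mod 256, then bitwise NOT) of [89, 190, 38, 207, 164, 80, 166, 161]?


Sum = 1095 mod 256 = 71
Complement = 184

184


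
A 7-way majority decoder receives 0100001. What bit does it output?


Ones: 2 out of 7
Threshold: 4

0 (2/7 voted 1)


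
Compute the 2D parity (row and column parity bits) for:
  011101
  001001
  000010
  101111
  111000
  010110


Row parities: 001111
Column parities: 010111

Row P: 001111, Col P: 010111, Corner: 0


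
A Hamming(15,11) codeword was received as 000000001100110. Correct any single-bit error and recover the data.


Syndrome = 0: no error detected

Data: 00001100110 (no errors)


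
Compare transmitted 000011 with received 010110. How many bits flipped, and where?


XOR: 010101

3 error(s) at position(s): 1, 3, 5


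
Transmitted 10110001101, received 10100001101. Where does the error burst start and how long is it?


XOR: 00010000000

Burst at position 3, length 1


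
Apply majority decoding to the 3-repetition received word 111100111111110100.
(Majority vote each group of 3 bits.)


Groups: 111, 100, 111, 111, 110, 100
Majority votes: 101110

101110


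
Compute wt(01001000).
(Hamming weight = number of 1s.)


Counting 1s in 01001000

2


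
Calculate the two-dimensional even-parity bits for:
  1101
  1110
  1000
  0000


Row parities: 1110
Column parities: 1011

Row P: 1110, Col P: 1011, Corner: 1


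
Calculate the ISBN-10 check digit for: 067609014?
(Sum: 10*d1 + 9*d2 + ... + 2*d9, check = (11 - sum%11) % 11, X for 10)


Weighted sum: 208
208 mod 11 = 10

Check digit: 1


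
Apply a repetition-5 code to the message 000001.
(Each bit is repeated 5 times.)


Each bit -> 5 copies

000000000000000000000000011111


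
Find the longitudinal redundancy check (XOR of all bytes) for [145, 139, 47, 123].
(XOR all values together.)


XOR chain: 145 ^ 139 ^ 47 ^ 123 = 78

78


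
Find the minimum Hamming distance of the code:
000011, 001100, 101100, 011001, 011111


Comparing all pairs, minimum distance: 1
Can detect 0 errors, correct 0 errors

1


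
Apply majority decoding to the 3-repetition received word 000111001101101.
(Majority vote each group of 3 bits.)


Groups: 000, 111, 001, 101, 101
Majority votes: 01011

01011


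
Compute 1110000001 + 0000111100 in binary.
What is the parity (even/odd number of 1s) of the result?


1110000001 = 897
0000111100 = 60
Sum = 957 = 1110111101
1s count = 8

even parity (8 ones in 1110111101)


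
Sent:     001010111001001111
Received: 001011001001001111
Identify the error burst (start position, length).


XOR: 000001110000000000

Burst at position 5, length 3


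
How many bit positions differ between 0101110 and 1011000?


XOR: 1110110
Count of 1s: 5

5


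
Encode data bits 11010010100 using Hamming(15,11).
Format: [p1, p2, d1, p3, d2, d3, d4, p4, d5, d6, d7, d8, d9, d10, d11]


Parity bits: p1=1, p2=1, p3=1, p4=0

111110100010100


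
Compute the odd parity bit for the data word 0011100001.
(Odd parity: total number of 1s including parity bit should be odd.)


Number of 1s in data: 4
Parity bit: 1

1


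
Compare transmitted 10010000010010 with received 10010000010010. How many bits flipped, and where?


XOR: 00000000000000

0 errors (received matches sent)


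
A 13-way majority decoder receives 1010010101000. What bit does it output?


Ones: 5 out of 13
Threshold: 7

0 (5/13 voted 1)


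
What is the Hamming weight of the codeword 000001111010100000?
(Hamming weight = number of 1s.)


Counting 1s in 000001111010100000

6


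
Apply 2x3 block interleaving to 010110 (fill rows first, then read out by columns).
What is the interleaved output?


Matrix:
  010
  110
Read columns: 011100

011100


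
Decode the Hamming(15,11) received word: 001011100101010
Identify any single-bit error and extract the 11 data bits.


Syndrome = 15: error at position 15

Data: 11110101011 (corrected bit 15)


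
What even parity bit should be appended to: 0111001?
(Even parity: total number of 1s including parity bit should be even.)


Number of 1s in data: 4
Parity bit: 0

0


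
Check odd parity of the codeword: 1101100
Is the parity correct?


Number of 1s: 4

No, parity error (4 ones)


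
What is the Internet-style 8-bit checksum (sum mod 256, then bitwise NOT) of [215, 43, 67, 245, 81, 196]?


Sum = 847 mod 256 = 79
Complement = 176

176


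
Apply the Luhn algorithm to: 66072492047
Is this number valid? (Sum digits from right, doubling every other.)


Luhn sum = 52
52 mod 10 = 2

Invalid (Luhn sum mod 10 = 2)


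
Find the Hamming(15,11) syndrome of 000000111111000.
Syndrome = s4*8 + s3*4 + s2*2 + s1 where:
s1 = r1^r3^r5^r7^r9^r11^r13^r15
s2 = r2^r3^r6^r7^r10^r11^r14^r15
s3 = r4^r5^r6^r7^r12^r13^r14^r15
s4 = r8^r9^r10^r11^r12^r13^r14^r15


s1=1, s2=1, s3=0, s4=1

Syndrome = 11 (error at position 11)


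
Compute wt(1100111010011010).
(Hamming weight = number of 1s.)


Counting 1s in 1100111010011010

9


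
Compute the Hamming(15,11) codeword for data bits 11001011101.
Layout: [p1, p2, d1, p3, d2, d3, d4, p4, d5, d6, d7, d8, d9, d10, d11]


Parity bits: p1=0, p2=1, p3=0, p4=1

011010011011101


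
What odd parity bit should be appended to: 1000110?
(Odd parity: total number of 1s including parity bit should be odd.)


Number of 1s in data: 3
Parity bit: 0

0


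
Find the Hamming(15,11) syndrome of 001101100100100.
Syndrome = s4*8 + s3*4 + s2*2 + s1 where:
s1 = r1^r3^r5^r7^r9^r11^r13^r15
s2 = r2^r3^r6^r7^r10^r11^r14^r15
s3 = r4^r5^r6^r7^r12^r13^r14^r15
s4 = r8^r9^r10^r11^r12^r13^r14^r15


s1=1, s2=0, s3=0, s4=0

Syndrome = 1 (error at position 1)


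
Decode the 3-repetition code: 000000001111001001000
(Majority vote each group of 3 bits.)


Groups: 000, 000, 001, 111, 001, 001, 000
Majority votes: 0001000

0001000


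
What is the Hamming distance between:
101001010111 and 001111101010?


XOR: 100110111101
Count of 1s: 8

8


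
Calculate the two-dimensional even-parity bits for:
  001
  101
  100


Row parities: 101
Column parities: 000

Row P: 101, Col P: 000, Corner: 0


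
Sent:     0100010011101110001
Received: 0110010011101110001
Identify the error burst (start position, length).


XOR: 0010000000000000000

Burst at position 2, length 1


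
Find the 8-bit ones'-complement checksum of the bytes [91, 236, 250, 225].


Sum = 802 mod 256 = 34
Complement = 221

221


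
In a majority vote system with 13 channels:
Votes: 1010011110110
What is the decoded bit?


Ones: 8 out of 13
Threshold: 7

1 (8/13 voted 1)


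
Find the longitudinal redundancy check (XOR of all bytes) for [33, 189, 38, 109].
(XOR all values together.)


XOR chain: 33 ^ 189 ^ 38 ^ 109 = 215

215


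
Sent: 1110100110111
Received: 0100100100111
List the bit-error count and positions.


XOR: 1010000010000

3 error(s) at position(s): 0, 2, 8


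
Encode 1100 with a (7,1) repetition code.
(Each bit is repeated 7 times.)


Each bit -> 7 copies

1111111111111100000000000000


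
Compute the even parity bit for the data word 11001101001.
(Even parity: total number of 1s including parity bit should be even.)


Number of 1s in data: 6
Parity bit: 0

0


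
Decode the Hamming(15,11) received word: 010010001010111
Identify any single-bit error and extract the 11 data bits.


Syndrome = 9: error at position 9

Data: 01000010111 (corrected bit 9)


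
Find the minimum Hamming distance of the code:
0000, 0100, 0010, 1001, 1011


Comparing all pairs, minimum distance: 1
Can detect 0 errors, correct 0 errors

1


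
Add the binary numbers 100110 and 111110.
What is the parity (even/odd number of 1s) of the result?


100110 = 38
111110 = 62
Sum = 100 = 1100100
1s count = 3

odd parity (3 ones in 1100100)


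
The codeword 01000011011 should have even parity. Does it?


Number of 1s: 5

No, parity error (5 ones)


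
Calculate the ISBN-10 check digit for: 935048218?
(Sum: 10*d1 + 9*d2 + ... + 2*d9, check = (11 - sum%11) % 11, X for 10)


Weighted sum: 248
248 mod 11 = 6

Check digit: 5


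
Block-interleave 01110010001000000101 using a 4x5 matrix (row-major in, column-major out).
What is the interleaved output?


Matrix:
  01110
  01000
  10000
  00101
Read columns: 00101100100110000001

00101100100110000001


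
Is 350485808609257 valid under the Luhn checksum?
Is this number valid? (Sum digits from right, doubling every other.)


Luhn sum = 59
59 mod 10 = 9

Invalid (Luhn sum mod 10 = 9)


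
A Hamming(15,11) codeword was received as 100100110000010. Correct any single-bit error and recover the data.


Syndrome = 4: error at position 4

Data: 00010000010 (corrected bit 4)


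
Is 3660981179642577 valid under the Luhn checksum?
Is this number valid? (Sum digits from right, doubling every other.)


Luhn sum = 77
77 mod 10 = 7

Invalid (Luhn sum mod 10 = 7)


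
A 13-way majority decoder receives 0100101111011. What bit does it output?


Ones: 8 out of 13
Threshold: 7

1 (8/13 voted 1)


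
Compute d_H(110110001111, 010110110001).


XOR: 100000111110
Count of 1s: 6

6


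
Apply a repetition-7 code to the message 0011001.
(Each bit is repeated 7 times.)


Each bit -> 7 copies

0000000000000011111111111111000000000000001111111


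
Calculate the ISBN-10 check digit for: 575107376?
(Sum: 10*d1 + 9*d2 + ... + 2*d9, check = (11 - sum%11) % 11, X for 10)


Weighted sum: 240
240 mod 11 = 9

Check digit: 2


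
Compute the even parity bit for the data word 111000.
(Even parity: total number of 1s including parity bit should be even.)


Number of 1s in data: 3
Parity bit: 1

1


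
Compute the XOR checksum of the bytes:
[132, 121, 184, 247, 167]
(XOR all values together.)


XOR chain: 132 ^ 121 ^ 184 ^ 247 ^ 167 = 21

21


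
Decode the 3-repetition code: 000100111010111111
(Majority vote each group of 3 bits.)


Groups: 000, 100, 111, 010, 111, 111
Majority votes: 001011

001011


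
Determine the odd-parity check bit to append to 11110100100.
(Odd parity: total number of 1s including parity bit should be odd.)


Number of 1s in data: 6
Parity bit: 1

1


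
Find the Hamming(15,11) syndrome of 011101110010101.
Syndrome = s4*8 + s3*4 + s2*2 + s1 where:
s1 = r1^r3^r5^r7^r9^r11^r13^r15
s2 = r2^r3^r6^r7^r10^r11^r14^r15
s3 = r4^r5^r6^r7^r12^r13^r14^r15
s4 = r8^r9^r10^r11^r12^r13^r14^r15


s1=1, s2=0, s3=1, s4=0

Syndrome = 5 (error at position 5)


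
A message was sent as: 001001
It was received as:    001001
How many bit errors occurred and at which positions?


XOR: 000000

0 errors (received matches sent)


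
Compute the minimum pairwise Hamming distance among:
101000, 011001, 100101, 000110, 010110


Comparing all pairs, minimum distance: 1
Can detect 0 errors, correct 0 errors

1


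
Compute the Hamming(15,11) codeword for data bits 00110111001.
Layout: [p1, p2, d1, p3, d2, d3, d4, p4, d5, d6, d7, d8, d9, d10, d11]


Parity bits: p1=1, p2=1, p3=0, p4=0

110001100111001


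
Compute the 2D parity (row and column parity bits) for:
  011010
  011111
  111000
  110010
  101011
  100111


Row parities: 111100
Column parities: 000011

Row P: 111100, Col P: 000011, Corner: 0


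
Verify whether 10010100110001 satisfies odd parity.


Number of 1s: 6

No, parity error (6 ones)


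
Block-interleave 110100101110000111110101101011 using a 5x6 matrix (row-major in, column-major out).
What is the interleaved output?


Matrix:
  110100
  101110
  000111
  110101
  101011
Read columns: 110111001001001111100110100111

110111001001001111100110100111


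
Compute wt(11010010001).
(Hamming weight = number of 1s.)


Counting 1s in 11010010001

5


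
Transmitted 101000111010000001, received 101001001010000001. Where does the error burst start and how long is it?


XOR: 000001110000000000

Burst at position 5, length 3


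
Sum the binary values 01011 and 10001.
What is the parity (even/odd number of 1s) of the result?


01011 = 11
10001 = 17
Sum = 28 = 11100
1s count = 3

odd parity (3 ones in 11100)


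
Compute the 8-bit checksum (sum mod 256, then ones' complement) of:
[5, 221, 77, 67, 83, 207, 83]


Sum = 743 mod 256 = 231
Complement = 24

24


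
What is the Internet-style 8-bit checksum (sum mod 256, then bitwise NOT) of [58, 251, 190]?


Sum = 499 mod 256 = 243
Complement = 12

12


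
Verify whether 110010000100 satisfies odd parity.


Number of 1s: 4

No, parity error (4 ones)


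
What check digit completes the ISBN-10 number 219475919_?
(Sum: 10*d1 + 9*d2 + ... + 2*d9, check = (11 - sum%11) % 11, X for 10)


Weighted sum: 253
253 mod 11 = 0

Check digit: 0


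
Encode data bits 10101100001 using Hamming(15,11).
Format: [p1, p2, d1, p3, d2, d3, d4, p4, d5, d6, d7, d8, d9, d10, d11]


Parity bits: p1=1, p2=0, p3=0, p4=1

101001011100001


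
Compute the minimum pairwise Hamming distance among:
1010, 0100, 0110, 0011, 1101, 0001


Comparing all pairs, minimum distance: 1
Can detect 0 errors, correct 0 errors

1


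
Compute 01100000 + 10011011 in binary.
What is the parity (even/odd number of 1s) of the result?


01100000 = 96
10011011 = 155
Sum = 251 = 11111011
1s count = 7

odd parity (7 ones in 11111011)


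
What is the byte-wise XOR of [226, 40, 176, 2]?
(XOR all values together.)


XOR chain: 226 ^ 40 ^ 176 ^ 2 = 120

120


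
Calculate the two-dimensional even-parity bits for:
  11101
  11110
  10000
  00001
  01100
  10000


Row parities: 001101
Column parities: 01110

Row P: 001101, Col P: 01110, Corner: 1


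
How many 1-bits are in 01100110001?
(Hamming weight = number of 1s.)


Counting 1s in 01100110001

5


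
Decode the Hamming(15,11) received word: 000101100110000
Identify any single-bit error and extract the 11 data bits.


Syndrome = 4: error at position 4

Data: 00110110000 (corrected bit 4)


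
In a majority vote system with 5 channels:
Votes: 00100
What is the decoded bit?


Ones: 1 out of 5
Threshold: 3

0 (1/5 voted 1)


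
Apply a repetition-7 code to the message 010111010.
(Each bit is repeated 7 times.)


Each bit -> 7 copies

000000011111110000000111111111111111111111000000011111110000000


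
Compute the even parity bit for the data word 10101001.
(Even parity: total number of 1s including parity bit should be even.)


Number of 1s in data: 4
Parity bit: 0

0


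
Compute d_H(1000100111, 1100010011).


XOR: 0100110100
Count of 1s: 4

4


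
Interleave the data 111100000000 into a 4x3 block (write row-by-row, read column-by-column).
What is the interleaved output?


Matrix:
  111
  100
  000
  000
Read columns: 110010001000

110010001000


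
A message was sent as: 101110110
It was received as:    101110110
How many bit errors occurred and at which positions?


XOR: 000000000

0 errors (received matches sent)


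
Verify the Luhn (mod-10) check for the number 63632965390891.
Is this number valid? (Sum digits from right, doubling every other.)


Luhn sum = 66
66 mod 10 = 6

Invalid (Luhn sum mod 10 = 6)


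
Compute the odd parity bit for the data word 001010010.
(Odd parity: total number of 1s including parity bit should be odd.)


Number of 1s in data: 3
Parity bit: 0

0


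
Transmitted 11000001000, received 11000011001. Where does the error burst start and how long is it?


XOR: 00000010001

Burst at position 6, length 5


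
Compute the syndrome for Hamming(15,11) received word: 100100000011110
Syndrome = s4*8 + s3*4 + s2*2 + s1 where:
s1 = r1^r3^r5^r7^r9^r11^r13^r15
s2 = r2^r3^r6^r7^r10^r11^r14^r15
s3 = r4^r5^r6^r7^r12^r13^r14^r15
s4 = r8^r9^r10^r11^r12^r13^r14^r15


s1=1, s2=0, s3=0, s4=0

Syndrome = 1 (error at position 1)


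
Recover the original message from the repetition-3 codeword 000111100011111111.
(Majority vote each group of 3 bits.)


Groups: 000, 111, 100, 011, 111, 111
Majority votes: 010111

010111


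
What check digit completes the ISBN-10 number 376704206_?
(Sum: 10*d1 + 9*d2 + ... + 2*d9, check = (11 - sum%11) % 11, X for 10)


Weighted sum: 230
230 mod 11 = 10

Check digit: 1


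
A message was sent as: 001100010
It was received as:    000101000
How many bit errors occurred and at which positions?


XOR: 001001010

3 error(s) at position(s): 2, 5, 7


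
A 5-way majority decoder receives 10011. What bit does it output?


Ones: 3 out of 5
Threshold: 3

1 (3/5 voted 1)


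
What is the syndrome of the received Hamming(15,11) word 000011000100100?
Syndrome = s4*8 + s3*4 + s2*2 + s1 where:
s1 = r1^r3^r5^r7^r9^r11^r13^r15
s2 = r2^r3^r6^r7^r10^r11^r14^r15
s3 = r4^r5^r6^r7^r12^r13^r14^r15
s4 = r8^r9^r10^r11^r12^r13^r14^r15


s1=0, s2=0, s3=1, s4=0

Syndrome = 4 (error at position 4)


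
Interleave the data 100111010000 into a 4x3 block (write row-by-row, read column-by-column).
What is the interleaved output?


Matrix:
  100
  111
  010
  000
Read columns: 110001100100

110001100100


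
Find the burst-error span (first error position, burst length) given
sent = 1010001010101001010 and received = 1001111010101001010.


XOR: 0011110000000000000

Burst at position 2, length 4


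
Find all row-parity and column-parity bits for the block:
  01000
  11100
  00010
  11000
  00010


Row parities: 11101
Column parities: 01100

Row P: 11101, Col P: 01100, Corner: 0


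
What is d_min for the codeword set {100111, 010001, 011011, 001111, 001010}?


Comparing all pairs, minimum distance: 2
Can detect 1 errors, correct 0 errors

2


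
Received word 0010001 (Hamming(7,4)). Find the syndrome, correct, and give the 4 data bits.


Syndrome = 4: error at position 4

Data: 1001 (corrected bit 4)


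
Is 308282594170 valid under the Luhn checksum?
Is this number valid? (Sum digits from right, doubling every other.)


Luhn sum = 48
48 mod 10 = 8

Invalid (Luhn sum mod 10 = 8)


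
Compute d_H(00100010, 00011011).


XOR: 00111001
Count of 1s: 4

4


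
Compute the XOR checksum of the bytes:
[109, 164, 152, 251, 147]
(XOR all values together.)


XOR chain: 109 ^ 164 ^ 152 ^ 251 ^ 147 = 57

57
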